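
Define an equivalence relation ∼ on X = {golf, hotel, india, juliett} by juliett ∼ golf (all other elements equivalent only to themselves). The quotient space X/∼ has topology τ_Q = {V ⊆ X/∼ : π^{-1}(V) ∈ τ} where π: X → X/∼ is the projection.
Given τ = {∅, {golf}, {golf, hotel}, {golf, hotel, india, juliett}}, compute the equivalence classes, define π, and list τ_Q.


X/∼ = {[golf=juliett], [hotel], [india]}; |τ_Q| = 2.

Equivalence classes: [golf=juliett], [hotel], [india].
Quotient map π: X → X/∼ sends golf ↦ [golf=juliett], hotel ↦ [hotel], india ↦ [india], juliett ↦ [golf=juliett].
For each subset V ⊆ X/∼, compute π^{-1}(V) ⊆ X and check whether π^{-1}(V) ∈ τ. V is open in τ_Q iff π^{-1}(V) ∈ τ.
  V = {}: π^{-1}(V) = ∅ ∈ τ ✓.
  V = {[golf=juliett]}: π^{-1}(V) = {golf, juliett} ∉ τ ✗.
  V = {[hotel]}: π^{-1}(V) = {hotel} ∉ τ ✗.
  V = {[golf=juliett], [hotel]}: π^{-1}(V) = {golf, hotel, juliett} ∉ τ ✗.
  V = {[india]}: π^{-1}(V) = {india} ∉ τ ✗.
  V = {[golf=juliett], [india]}: π^{-1}(V) = {golf, india, juliett} ∉ τ ✗.
  V = {[hotel], [india]}: π^{-1}(V) = {hotel, india} ∉ τ ✗.
  V = {[golf=juliett], [hotel], [india]}: π^{-1}(V) = {golf, hotel, india, juliett} ∈ τ ✓.
Open sets in the quotient: τ_Q = {{}, {[golf=juliett], [hotel], [india]}} (2 elements).


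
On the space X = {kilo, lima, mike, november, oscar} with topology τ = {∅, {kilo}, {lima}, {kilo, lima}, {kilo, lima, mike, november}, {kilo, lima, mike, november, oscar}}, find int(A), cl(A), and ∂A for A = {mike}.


int(A) = ∅, cl(A) = {mike, november, oscar}, ∂A = {mike, november, oscar}.

Closed sets in (X, τ) are complements of opens:
  closed(X, τ) = {∅, {oscar}, {mike, november, oscar}, {kilo, mike, november, oscar}, {lima, mike, november, oscar}, {kilo, lima, mike, november, oscar}}.
int(A) = ⋃ {U ∈ τ : U ⊆ A}. Opens contained in A: ∅.
Taking the union of these: int(A) = ∅.
cl(A) = ⋂ {C closed : A ⊆ C}. Closed sets containing A: {mike, november, oscar}, {kilo, mike, november, oscar}, {lima, mike, november, oscar}, {kilo, lima, mike, november, oscar}.
Intersecting these: cl(A) = {mike, november, oscar}.
∂A = cl(A) ∖ int(A) = {mike, november, oscar} ∖ ∅ = {mike, november, oscar}.


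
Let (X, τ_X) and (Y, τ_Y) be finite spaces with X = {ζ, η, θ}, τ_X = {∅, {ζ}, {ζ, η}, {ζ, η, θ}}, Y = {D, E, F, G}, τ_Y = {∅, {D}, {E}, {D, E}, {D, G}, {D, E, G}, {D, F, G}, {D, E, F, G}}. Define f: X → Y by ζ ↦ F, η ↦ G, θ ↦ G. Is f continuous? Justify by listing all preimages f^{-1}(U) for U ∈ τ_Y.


f is NOT continuous.

Compute f^{-1}(U) for each U ∈ τ_Y:
  U = ∅: f^{-1}(U) = ∅ ∈ τ_X ✓.
  U = {D}: f^{-1}(U) = ∅ ∈ τ_X ✓.
  U = {E}: f^{-1}(U) = ∅ ∈ τ_X ✓.
  U = {D, E}: f^{-1}(U) = ∅ ∈ τ_X ✓.
  U = {D, G}: f^{-1}(U) = {η, θ} ∉ τ_X ✗.
  U = {D, E, G}: f^{-1}(U) = {η, θ} ∉ τ_X ✗.
  U = {D, F, G}: f^{-1}(U) = {ζ, η, θ} ∈ τ_X ✓.
  U = {D, E, F, G}: f^{-1}(U) = {ζ, η, θ} ∈ τ_X ✓.
Found U = {D, G} with f^{-1}(U) = {η, θ} not in τ_X. Therefore f is NOT continuous.


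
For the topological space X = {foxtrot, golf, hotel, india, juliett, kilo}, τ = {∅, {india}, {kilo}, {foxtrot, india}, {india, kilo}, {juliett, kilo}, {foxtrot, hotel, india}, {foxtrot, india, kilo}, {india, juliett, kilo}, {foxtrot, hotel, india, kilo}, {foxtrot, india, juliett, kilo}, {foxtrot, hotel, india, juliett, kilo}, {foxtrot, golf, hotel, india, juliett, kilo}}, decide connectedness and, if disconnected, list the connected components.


(X, τ) is connected.

Find clopen sets (U ∈ τ with X ∖ U ∈ τ):
  U = ∅, X ∖ U = {foxtrot, golf, hotel, india, juliett, kilo} — both open, so U is clopen.
  U = {foxtrot, golf, hotel, india, juliett, kilo}, X ∖ U = ∅ — both open, so U is clopen.
Only trivial clopens (∅ and X) exist, so (X, τ) is connected.
Compute connected components by grouping points that agree on all clopens:
  component: {foxtrot, golf, hotel, india, juliett, kilo}


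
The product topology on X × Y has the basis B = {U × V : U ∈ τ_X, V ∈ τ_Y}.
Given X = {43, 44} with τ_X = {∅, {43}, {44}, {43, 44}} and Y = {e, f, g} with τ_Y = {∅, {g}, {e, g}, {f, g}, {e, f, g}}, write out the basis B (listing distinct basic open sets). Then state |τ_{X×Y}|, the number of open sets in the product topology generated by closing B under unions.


Basis B = {∅ × ∅, {43} × {g}, {44} × {g}, {43} × {e, g}, {43} × {f, g}, {43, 44} × {g}, {44} × {e, g}, {44} × {f, g}, {43} × {e, f, g}, {44} × {e, f, g}, {43, 44} × {e, g}, {43, 44} × {f, g}, {43, 44} × {e, f, g}}; |τ_{X×Y}| = 25.

Enumerate products U × V with U ∈ τ_X, V ∈ τ_Y (deduplicated):
  ∅ × ∅ = {} (∅)
  {43} × {g} = {(43,g)}
  {44} × {g} = {(44,g)}
  {43} × {e, g} = {(43,e), (43,g)}
  {43} × {f, g} = {(43,f), (43,g)}
  {43, 44} × {g} = {(43,g), (44,g)}
  {44} × {e, g} = {(44,e), (44,g)}
  {44} × {f, g} = {(44,f), (44,g)}
  {43} × {e, f, g} = {(43,e), (43,f), (43,g)}
  {44} × {e, f, g} = {(44,e), (44,f), (44,g)}
  {43, 44} × {e, g} = {(43,e), (43,g), (44,e), (44,g)}
  {43, 44} × {f, g} = {(43,f), (43,g), (44,f), (44,g)}
  {43, 44} × {e, f, g} = {(43,e), (43,f), (43,g), (44,e), (44,f), (44,g)}
These 13 distinct sets form the basis B.
Close under arbitrary unions to get τ_{X×Y}; counting gives |τ_{X×Y}| = 25.


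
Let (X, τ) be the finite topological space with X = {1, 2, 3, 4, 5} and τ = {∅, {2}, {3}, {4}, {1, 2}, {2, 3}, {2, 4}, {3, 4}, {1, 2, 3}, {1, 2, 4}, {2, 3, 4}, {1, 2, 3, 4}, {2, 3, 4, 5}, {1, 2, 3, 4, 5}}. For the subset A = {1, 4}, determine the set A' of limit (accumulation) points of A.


A' = {5}

For each x ∈ X, list the open sets U ∈ τ with x ∈ U, then check whether U ∩ (A ∖ {x}) ≠ ∅ for every such U.
  x = 1: open {1, 2} ∋ x has {1, 2} ∩ (A ∖ {1}) = ∅, so x is NOT a limit point.
  x = 2: open {2} ∋ x has {2} ∩ (A ∖ {2}) = ∅, so x is NOT a limit point.
  x = 3: open {3} ∋ x has {3} ∩ (A ∖ {3}) = ∅, so x is NOT a limit point.
  x = 4: open {4} ∋ x has {4} ∩ (A ∖ {4}) = ∅, so x is NOT a limit point.
  x = 5: opens ∋ x are {2, 3, 4, 5}, {1, 2, 3, 4, 5}; each meets A ∖ {5}, so x IS a limit point.
Collecting: A' = {5}.


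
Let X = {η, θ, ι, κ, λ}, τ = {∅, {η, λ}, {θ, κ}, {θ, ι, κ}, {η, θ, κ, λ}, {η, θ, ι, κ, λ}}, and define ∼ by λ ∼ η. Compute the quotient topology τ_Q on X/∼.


X/∼ = {[η=λ], [θ], [ι], [κ]}; |τ_Q| = 6.

Equivalence classes: [η=λ], [θ], [ι], [κ].
Quotient map π: X → X/∼ sends η ↦ [η=λ], θ ↦ [θ], ι ↦ [ι], κ ↦ [κ], λ ↦ [η=λ].
For each subset V ⊆ X/∼, compute π^{-1}(V) ⊆ X and check whether π^{-1}(V) ∈ τ. V is open in τ_Q iff π^{-1}(V) ∈ τ.
  V = {}: π^{-1}(V) = ∅ ∈ τ ✓.
  V = {[η=λ]}: π^{-1}(V) = {η, λ} ∈ τ ✓.
  V = {[θ]}: π^{-1}(V) = {θ} ∉ τ ✗.
  V = {[η=λ], [θ]}: π^{-1}(V) = {η, θ, λ} ∉ τ ✗.
  V = {[ι]}: π^{-1}(V) = {ι} ∉ τ ✗.
  V = {[η=λ], [ι]}: π^{-1}(V) = {η, ι, λ} ∉ τ ✗.
  V = {[θ], [ι]}: π^{-1}(V) = {θ, ι} ∉ τ ✗.
  V = {[η=λ], [θ], [ι]}: π^{-1}(V) = {η, θ, ι, λ} ∉ τ ✗.
  V = {[κ]}: π^{-1}(V) = {κ} ∉ τ ✗.
  V = {[η=λ], [κ]}: π^{-1}(V) = {η, κ, λ} ∉ τ ✗.
  V = {[θ], [κ]}: π^{-1}(V) = {θ, κ} ∈ τ ✓.
  V = {[η=λ], [θ], [κ]}: π^{-1}(V) = {η, θ, κ, λ} ∈ τ ✓.
  V = {[ι], [κ]}: π^{-1}(V) = {ι, κ} ∉ τ ✗.
  V = {[η=λ], [ι], [κ]}: π^{-1}(V) = {η, ι, κ, λ} ∉ τ ✗.
  V = {[θ], [ι], [κ]}: π^{-1}(V) = {θ, ι, κ} ∈ τ ✓.
  V = {[η=λ], [θ], [ι], [κ]}: π^{-1}(V) = {η, θ, ι, κ, λ} ∈ τ ✓.
Open sets in the quotient: τ_Q = {{}, {[η=λ]}, {[θ], [κ]}, {[η=λ], [θ], [κ]}, {[θ], [ι], [κ]}, {[η=λ], [θ], [ι], [κ]}} (6 elements).


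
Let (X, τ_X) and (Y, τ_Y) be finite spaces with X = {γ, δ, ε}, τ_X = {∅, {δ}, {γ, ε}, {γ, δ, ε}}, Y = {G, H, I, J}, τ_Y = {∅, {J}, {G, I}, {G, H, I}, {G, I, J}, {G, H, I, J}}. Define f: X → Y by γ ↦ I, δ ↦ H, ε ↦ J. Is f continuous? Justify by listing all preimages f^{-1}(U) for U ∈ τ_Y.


f is NOT continuous.

Compute f^{-1}(U) for each U ∈ τ_Y:
  U = ∅: f^{-1}(U) = ∅ ∈ τ_X ✓.
  U = {J}: f^{-1}(U) = {ε} ∉ τ_X ✗.
  U = {G, I}: f^{-1}(U) = {γ} ∉ τ_X ✗.
  U = {G, H, I}: f^{-1}(U) = {γ, δ} ∉ τ_X ✗.
  U = {G, I, J}: f^{-1}(U) = {γ, ε} ∈ τ_X ✓.
  U = {G, H, I, J}: f^{-1}(U) = {γ, δ, ε} ∈ τ_X ✓.
Found U = {J} with f^{-1}(U) = {ε} not in τ_X. Therefore f is NOT continuous.


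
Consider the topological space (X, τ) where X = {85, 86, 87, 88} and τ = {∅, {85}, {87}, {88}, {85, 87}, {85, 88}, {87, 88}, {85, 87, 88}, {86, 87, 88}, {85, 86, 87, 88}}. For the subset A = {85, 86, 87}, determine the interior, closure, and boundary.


int(A) = {85, 87}, cl(A) = {85, 86, 87}, ∂A = {86}.

Closed sets in (X, τ) are complements of opens:
  closed(X, τ) = {∅, {85}, {86}, {85, 86}, {86, 87}, {86, 88}, {85, 86, 87}, {85, 86, 88}, {86, 87, 88}, {85, 86, 87, 88}}.
int(A) = ⋃ {U ∈ τ : U ⊆ A}. Opens contained in A: ∅, {85}, {87}, {85, 87}.
Taking the union of these: int(A) = {85, 87}.
cl(A) = ⋂ {C closed : A ⊆ C}. Closed sets containing A: {85, 86, 87}, {85, 86, 87, 88}.
Intersecting these: cl(A) = {85, 86, 87}.
∂A = cl(A) ∖ int(A) = {85, 86, 87} ∖ {85, 87} = {86}.


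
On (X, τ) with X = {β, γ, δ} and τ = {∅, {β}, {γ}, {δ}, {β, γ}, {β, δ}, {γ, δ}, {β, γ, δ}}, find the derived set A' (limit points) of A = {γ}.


A' = ∅

For each x ∈ X, list the open sets U ∈ τ with x ∈ U, then check whether U ∩ (A ∖ {x}) ≠ ∅ for every such U.
  x = β: open {β} ∋ x has {β} ∩ (A ∖ {β}) = ∅, so x is NOT a limit point.
  x = γ: open {γ} ∋ x has {γ} ∩ (A ∖ {γ}) = ∅, so x is NOT a limit point.
  x = δ: open {δ} ∋ x has {δ} ∩ (A ∖ {δ}) = ∅, so x is NOT a limit point.
Collecting: A' = ∅.


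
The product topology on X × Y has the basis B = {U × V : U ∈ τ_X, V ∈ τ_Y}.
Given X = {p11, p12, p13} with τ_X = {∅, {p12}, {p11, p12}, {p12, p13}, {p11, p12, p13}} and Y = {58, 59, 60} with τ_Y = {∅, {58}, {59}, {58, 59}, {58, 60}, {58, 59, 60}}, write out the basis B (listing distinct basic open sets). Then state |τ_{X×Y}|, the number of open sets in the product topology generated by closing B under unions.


Basis B = {∅ × ∅, {p12} × {58}, {p12} × {59}, {p11, p12} × {58}, {p11, p12} × {59}, {p12} × {58, 59}, {p12} × {58, 60}, {p12, p13} × {58}, {p12, p13} × {59}, {p11, p12, p13} × {58}, {p11, p12, p13} × {59}, {p12} × {58, 59, 60}, {p11, p12} × {58, 59}, {p11, p12} × {58, 60}, {p12, p13} × {58, 59}, {p12, p13} × {58, 60}, {p11, p12} × {58, 59, 60}, {p11, p12, p13} × {58, 59}, {p11, p12, p13} × {58, 60}, {p12, p13} × {58, 59, 60}, {p11, p12, p13} × {58, 59, 60}}; |τ_{X×Y}| = 70.

Enumerate products U × V with U ∈ τ_X, V ∈ τ_Y (deduplicated):
  ∅ × ∅ = {} (∅)
  {p12} × {58} = {(p12,58)}
  {p12} × {59} = {(p12,59)}
  {p11, p12} × {58} = {(p11,58), (p12,58)}
  {p11, p12} × {59} = {(p11,59), (p12,59)}
  {p12} × {58, 59} = {(p12,58), (p12,59)}
  {p12} × {58, 60} = {(p12,58), (p12,60)}
  {p12, p13} × {58} = {(p12,58), (p13,58)}
  {p12, p13} × {59} = {(p12,59), (p13,59)}
  {p11, p12, p13} × {58} = {(p11,58), (p12,58), (p13,58)}
  {p11, p12, p13} × {59} = {(p11,59), (p12,59), (p13,59)}
  {p12} × {58, 59, 60} = {(p12,58), (p12,59), (p12,60)}
  {p11, p12} × {58, 59} = {(p11,58), (p11,59), (p12,58), (p12,59)}
  {p11, p12} × {58, 60} = {(p11,58), (p11,60), (p12,58), (p12,60)}
  {p12, p13} × {58, 59} = {(p12,58), (p12,59), (p13,58), (p13,59)}
  {p12, p13} × {58, 60} = {(p12,58), (p12,60), (p13,58), (p13,60)}
  {p11, p12} × {58, 59, 60} = {(p11,58), (p11,59), (p11,60), (p12,58), (p12,59), (p12,60)}
  {p11, p12, p13} × {58, 59} = {(p11,58), (p11,59), (p12,58), (p12,59), (p13,58), (p13,59)}
  {p11, p12, p13} × {58, 60} = {(p11,58), (p11,60), (p12,58), (p12,60), (p13,58), (p13,60)}
  {p12, p13} × {58, 59, 60} = {(p12,58), (p12,59), (p12,60), (p13,58), (p13,59), (p13,60)}
  {p11, p12, p13} × {58, 59, 60} = {(p11,58), (p11,59), (p11,60), (p12,58), (p12,59), (p12,60), (p13,58), (p13,59), (p13,60)}
These 21 distinct sets form the basis B.
Close under arbitrary unions to get τ_{X×Y}; counting gives |τ_{X×Y}| = 70.


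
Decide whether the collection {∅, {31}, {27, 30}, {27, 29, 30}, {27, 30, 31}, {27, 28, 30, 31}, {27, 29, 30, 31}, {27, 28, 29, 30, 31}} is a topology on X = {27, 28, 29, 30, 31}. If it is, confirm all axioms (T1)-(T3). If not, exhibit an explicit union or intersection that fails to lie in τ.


τ IS a topology on X.

Axiom (T1): ∅ ∈ τ? Yes; X ∈ τ? Yes.
Axiom (T2/T3): check pairwise unions and intersections of members of τ.
All pairwise intersections and unions checked — each lies in τ. Therefore τ satisfies (T1), (T2), (T3): it IS a topology on X.


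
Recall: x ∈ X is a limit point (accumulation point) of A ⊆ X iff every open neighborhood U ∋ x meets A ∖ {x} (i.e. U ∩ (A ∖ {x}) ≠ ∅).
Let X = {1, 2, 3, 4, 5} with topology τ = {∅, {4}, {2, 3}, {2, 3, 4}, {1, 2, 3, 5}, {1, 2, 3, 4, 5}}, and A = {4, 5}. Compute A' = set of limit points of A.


A' = {1}

For each x ∈ X, list the open sets U ∈ τ with x ∈ U, then check whether U ∩ (A ∖ {x}) ≠ ∅ for every such U.
  x = 1: opens ∋ x are {1, 2, 3, 5}, {1, 2, 3, 4, 5}; each meets A ∖ {1}, so x IS a limit point.
  x = 2: open {2, 3} ∋ x has {2, 3} ∩ (A ∖ {2}) = ∅, so x is NOT a limit point.
  x = 3: open {2, 3} ∋ x has {2, 3} ∩ (A ∖ {3}) = ∅, so x is NOT a limit point.
  x = 4: open {4} ∋ x has {4} ∩ (A ∖ {4}) = ∅, so x is NOT a limit point.
  x = 5: open {1, 2, 3, 5} ∋ x has {1, 2, 3, 5} ∩ (A ∖ {5}) = ∅, so x is NOT a limit point.
Collecting: A' = {1}.


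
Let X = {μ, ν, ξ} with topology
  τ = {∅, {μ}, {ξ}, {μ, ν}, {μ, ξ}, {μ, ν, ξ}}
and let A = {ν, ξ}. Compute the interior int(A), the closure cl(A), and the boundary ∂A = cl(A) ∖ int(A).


int(A) = {ξ}, cl(A) = {ν, ξ}, ∂A = {ν}.

Closed sets in (X, τ) are complements of opens:
  closed(X, τ) = {∅, {ν}, {ξ}, {μ, ν}, {ν, ξ}, {μ, ν, ξ}}.
int(A) = ⋃ {U ∈ τ : U ⊆ A}. Opens contained in A: ∅, {ξ}.
Taking the union of these: int(A) = {ξ}.
cl(A) = ⋂ {C closed : A ⊆ C}. Closed sets containing A: {ν, ξ}, {μ, ν, ξ}.
Intersecting these: cl(A) = {ν, ξ}.
∂A = cl(A) ∖ int(A) = {ν, ξ} ∖ {ξ} = {ν}.


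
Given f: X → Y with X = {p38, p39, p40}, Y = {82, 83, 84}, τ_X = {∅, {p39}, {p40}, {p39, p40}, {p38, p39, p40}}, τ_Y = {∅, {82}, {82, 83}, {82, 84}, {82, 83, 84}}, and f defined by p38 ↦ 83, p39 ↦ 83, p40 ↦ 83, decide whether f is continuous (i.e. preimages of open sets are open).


f IS continuous.

Compute f^{-1}(U) for each U ∈ τ_Y:
  U = ∅: f^{-1}(U) = ∅ ∈ τ_X ✓.
  U = {82}: f^{-1}(U) = ∅ ∈ τ_X ✓.
  U = {82, 83}: f^{-1}(U) = {p38, p39, p40} ∈ τ_X ✓.
  U = {82, 84}: f^{-1}(U) = ∅ ∈ τ_X ✓.
  U = {82, 83, 84}: f^{-1}(U) = {p38, p39, p40} ∈ τ_X ✓.
Every preimage lies in τ_X, so f IS continuous.


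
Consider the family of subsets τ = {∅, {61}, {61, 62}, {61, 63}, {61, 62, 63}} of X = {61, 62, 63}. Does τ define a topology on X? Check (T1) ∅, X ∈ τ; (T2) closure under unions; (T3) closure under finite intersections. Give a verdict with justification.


τ IS a topology on X.

Axiom (T1): ∅ ∈ τ? Yes; X ∈ τ? Yes.
Axiom (T2/T3): check pairwise unions and intersections of members of τ.
All pairwise intersections and unions checked — each lies in τ. Therefore τ satisfies (T1), (T2), (T3): it IS a topology on X.


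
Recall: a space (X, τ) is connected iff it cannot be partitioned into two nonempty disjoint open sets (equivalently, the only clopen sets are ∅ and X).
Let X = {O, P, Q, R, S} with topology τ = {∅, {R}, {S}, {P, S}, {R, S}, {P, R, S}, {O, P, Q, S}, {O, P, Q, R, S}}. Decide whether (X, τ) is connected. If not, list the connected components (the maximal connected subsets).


(X, τ) is disconnected; components = [{R}, {O, P, Q, S}].

Find clopen sets (U ∈ τ with X ∖ U ∈ τ):
  U = ∅, X ∖ U = {O, P, Q, R, S} — both open, so U is clopen.
  U = {R}, X ∖ U = {O, P, Q, S} — both open, so U is clopen.
  U = {O, P, Q, S}, X ∖ U = {R} — both open, so U is clopen.
  U = {O, P, Q, R, S}, X ∖ U = ∅ — both open, so U is clopen.
Nontrivial clopen(s) exist: e.g. {O, P, Q, S}. So (X, τ) is disconnected.
Compute connected components by grouping points that agree on all clopens:
  component: {R}
  component: {O, P, Q, S}


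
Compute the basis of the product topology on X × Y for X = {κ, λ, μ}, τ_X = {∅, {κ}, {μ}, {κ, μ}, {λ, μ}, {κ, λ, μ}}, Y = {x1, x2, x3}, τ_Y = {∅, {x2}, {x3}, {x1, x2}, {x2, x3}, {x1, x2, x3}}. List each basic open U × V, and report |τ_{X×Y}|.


Basis B = {∅ × ∅, {κ} × {x2}, {κ} × {x3}, {μ} × {x2}, {μ} × {x3}, {κ} × {x1, x2}, {κ} × {x2, x3}, {κ, μ} × {x2}, {κ, μ} × {x3}, {λ, μ} × {x2}, {λ, μ} × {x3}, {μ} × {x1, x2}, {μ} × {x2, x3}, {κ} × {x1, x2, x3}, {κ, λ, μ} × {x2}, {κ, λ, μ} × {x3}, {μ} × {x1, x2, x3}, {κ, μ} × {x1, x2}, {κ, μ} × {x2, x3}, {λ, μ} × {x1, x2}, {λ, μ} × {x2, x3}, {κ, μ} × {x1, x2, x3}, {κ, λ, μ} × {x1, x2}, {κ, λ, μ} × {x2, x3}, {λ, μ} × {x1, x2, x3}, {κ, λ, μ} × {x1, x2, x3}}; |τ_{X×Y}| = 108.

Enumerate products U × V with U ∈ τ_X, V ∈ τ_Y (deduplicated):
  ∅ × ∅ = {} (∅)
  {κ} × {x2} = {(κ,x2)}
  {κ} × {x3} = {(κ,x3)}
  {μ} × {x2} = {(μ,x2)}
  {μ} × {x3} = {(μ,x3)}
  {κ} × {x1, x2} = {(κ,x1), (κ,x2)}
  {κ} × {x2, x3} = {(κ,x2), (κ,x3)}
  {κ, μ} × {x2} = {(κ,x2), (μ,x2)}
  {κ, μ} × {x3} = {(κ,x3), (μ,x3)}
  {λ, μ} × {x2} = {(λ,x2), (μ,x2)}
  {λ, μ} × {x3} = {(λ,x3), (μ,x3)}
  {μ} × {x1, x2} = {(μ,x1), (μ,x2)}
  {μ} × {x2, x3} = {(μ,x2), (μ,x3)}
  {κ} × {x1, x2, x3} = {(κ,x1), (κ,x2), (κ,x3)}
  {κ, λ, μ} × {x2} = {(κ,x2), (λ,x2), (μ,x2)}
  {κ, λ, μ} × {x3} = {(κ,x3), (λ,x3), (μ,x3)}
  {μ} × {x1, x2, x3} = {(μ,x1), (μ,x2), (μ,x3)}
  {κ, μ} × {x1, x2} = {(κ,x1), (κ,x2), (μ,x1), (μ,x2)}
  {κ, μ} × {x2, x3} = {(κ,x2), (κ,x3), (μ,x2), (μ,x3)}
  {λ, μ} × {x1, x2} = {(λ,x1), (λ,x2), (μ,x1), (μ,x2)}
  {λ, μ} × {x2, x3} = {(λ,x2), (λ,x3), (μ,x2), (μ,x3)}
  {κ, μ} × {x1, x2, x3} = {(κ,x1), (κ,x2), (κ,x3), (μ,x1), (μ,x2), (μ,x3)}
  {κ, λ, μ} × {x1, x2} = {(κ,x1), (κ,x2), (λ,x1), (λ,x2), (μ,x1), (μ,x2)}
  {κ, λ, μ} × {x2, x3} = {(κ,x2), (κ,x3), (λ,x2), (λ,x3), (μ,x2), (μ,x3)}
  {λ, μ} × {x1, x2, x3} = {(λ,x1), (λ,x2), (λ,x3), (μ,x1), (μ,x2), (μ,x3)}
  {κ, λ, μ} × {x1, x2, x3} = {(κ,x1), (κ,x2), (κ,x3), (λ,x1), (λ,x2), (λ,x3), (μ,x1), (μ,x2), (μ,x3)}
These 26 distinct sets form the basis B.
Close under arbitrary unions to get τ_{X×Y}; counting gives |τ_{X×Y}| = 108.


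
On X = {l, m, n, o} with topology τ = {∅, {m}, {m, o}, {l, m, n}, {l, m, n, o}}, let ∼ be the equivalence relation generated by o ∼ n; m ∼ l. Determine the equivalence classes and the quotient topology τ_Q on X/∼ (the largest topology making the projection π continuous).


X/∼ = {[l=m], [n=o]}; |τ_Q| = 2.

Equivalence classes: [l=m], [n=o].
Quotient map π: X → X/∼ sends l ↦ [l=m], m ↦ [l=m], n ↦ [n=o], o ↦ [n=o].
For each subset V ⊆ X/∼, compute π^{-1}(V) ⊆ X and check whether π^{-1}(V) ∈ τ. V is open in τ_Q iff π^{-1}(V) ∈ τ.
  V = {}: π^{-1}(V) = ∅ ∈ τ ✓.
  V = {[l=m]}: π^{-1}(V) = {l, m} ∉ τ ✗.
  V = {[n=o]}: π^{-1}(V) = {n, o} ∉ τ ✗.
  V = {[l=m], [n=o]}: π^{-1}(V) = {l, m, n, o} ∈ τ ✓.
Open sets in the quotient: τ_Q = {{}, {[l=m], [n=o]}} (2 elements).


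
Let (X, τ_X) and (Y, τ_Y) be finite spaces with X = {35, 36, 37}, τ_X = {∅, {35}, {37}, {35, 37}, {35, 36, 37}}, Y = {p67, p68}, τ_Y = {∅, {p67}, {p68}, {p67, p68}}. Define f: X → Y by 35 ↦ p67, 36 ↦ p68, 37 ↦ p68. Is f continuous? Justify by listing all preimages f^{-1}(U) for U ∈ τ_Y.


f is NOT continuous.

Compute f^{-1}(U) for each U ∈ τ_Y:
  U = ∅: f^{-1}(U) = ∅ ∈ τ_X ✓.
  U = {p67}: f^{-1}(U) = {35} ∈ τ_X ✓.
  U = {p68}: f^{-1}(U) = {36, 37} ∉ τ_X ✗.
  U = {p67, p68}: f^{-1}(U) = {35, 36, 37} ∈ τ_X ✓.
Found U = {p68} with f^{-1}(U) = {36, 37} not in τ_X. Therefore f is NOT continuous.


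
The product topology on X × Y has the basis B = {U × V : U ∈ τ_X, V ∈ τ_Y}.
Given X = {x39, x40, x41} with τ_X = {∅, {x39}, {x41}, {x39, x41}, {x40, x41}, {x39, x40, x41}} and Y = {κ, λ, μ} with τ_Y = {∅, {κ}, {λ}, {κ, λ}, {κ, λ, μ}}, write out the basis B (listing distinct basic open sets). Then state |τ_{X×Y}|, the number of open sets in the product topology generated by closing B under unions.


Basis B = {∅ × ∅, {x39} × {κ}, {x39} × {λ}, {x41} × {κ}, {x41} × {λ}, {x39} × {κ, λ}, {x39, x41} × {κ}, {x39, x41} × {λ}, {x40, x41} × {κ}, {x40, x41} × {λ}, {x41} × {κ, λ}, {x39} × {κ, λ, μ}, {x39, x40, x41} × {κ}, {x39, x40, x41} × {λ}, {x41} × {κ, λ, μ}, {x39, x41} × {κ, λ}, {x40, x41} × {κ, λ}, {x39, x41} × {κ, λ, μ}, {x39, x40, x41} × {κ, λ}, {x40, x41} × {κ, λ, μ}, {x39, x40, x41} × {κ, λ, μ}}; |τ_{X×Y}| = 70.

Enumerate products U × V with U ∈ τ_X, V ∈ τ_Y (deduplicated):
  ∅ × ∅ = {} (∅)
  {x39} × {κ} = {(x39,κ)}
  {x39} × {λ} = {(x39,λ)}
  {x41} × {κ} = {(x41,κ)}
  {x41} × {λ} = {(x41,λ)}
  {x39} × {κ, λ} = {(x39,κ), (x39,λ)}
  {x39, x41} × {κ} = {(x39,κ), (x41,κ)}
  {x39, x41} × {λ} = {(x39,λ), (x41,λ)}
  {x40, x41} × {κ} = {(x40,κ), (x41,κ)}
  {x40, x41} × {λ} = {(x40,λ), (x41,λ)}
  {x41} × {κ, λ} = {(x41,κ), (x41,λ)}
  {x39} × {κ, λ, μ} = {(x39,κ), (x39,λ), (x39,μ)}
  {x39, x40, x41} × {κ} = {(x39,κ), (x40,κ), (x41,κ)}
  {x39, x40, x41} × {λ} = {(x39,λ), (x40,λ), (x41,λ)}
  {x41} × {κ, λ, μ} = {(x41,κ), (x41,λ), (x41,μ)}
  {x39, x41} × {κ, λ} = {(x39,κ), (x39,λ), (x41,κ), (x41,λ)}
  {x40, x41} × {κ, λ} = {(x40,κ), (x40,λ), (x41,κ), (x41,λ)}
  {x39, x41} × {κ, λ, μ} = {(x39,κ), (x39,λ), (x39,μ), (x41,κ), (x41,λ), (x41,μ)}
  {x39, x40, x41} × {κ, λ} = {(x39,κ), (x39,λ), (x40,κ), (x40,λ), (x41,κ), (x41,λ)}
  {x40, x41} × {κ, λ, μ} = {(x40,κ), (x40,λ), (x40,μ), (x41,κ), (x41,λ), (x41,μ)}
  {x39, x40, x41} × {κ, λ, μ} = {(x39,κ), (x39,λ), (x39,μ), (x40,κ), (x40,λ), (x40,μ), (x41,κ), (x41,λ), (x41,μ)}
These 21 distinct sets form the basis B.
Close under arbitrary unions to get τ_{X×Y}; counting gives |τ_{X×Y}| = 70.


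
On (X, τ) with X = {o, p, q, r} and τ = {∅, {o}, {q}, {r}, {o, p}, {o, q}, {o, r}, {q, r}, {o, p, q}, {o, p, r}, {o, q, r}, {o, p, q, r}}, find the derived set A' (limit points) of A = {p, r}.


A' = ∅

For each x ∈ X, list the open sets U ∈ τ with x ∈ U, then check whether U ∩ (A ∖ {x}) ≠ ∅ for every such U.
  x = o: open {o} ∋ x has {o} ∩ (A ∖ {o}) = ∅, so x is NOT a limit point.
  x = p: open {o, p} ∋ x has {o, p} ∩ (A ∖ {p}) = ∅, so x is NOT a limit point.
  x = q: open {q} ∋ x has {q} ∩ (A ∖ {q}) = ∅, so x is NOT a limit point.
  x = r: open {r} ∋ x has {r} ∩ (A ∖ {r}) = ∅, so x is NOT a limit point.
Collecting: A' = ∅.


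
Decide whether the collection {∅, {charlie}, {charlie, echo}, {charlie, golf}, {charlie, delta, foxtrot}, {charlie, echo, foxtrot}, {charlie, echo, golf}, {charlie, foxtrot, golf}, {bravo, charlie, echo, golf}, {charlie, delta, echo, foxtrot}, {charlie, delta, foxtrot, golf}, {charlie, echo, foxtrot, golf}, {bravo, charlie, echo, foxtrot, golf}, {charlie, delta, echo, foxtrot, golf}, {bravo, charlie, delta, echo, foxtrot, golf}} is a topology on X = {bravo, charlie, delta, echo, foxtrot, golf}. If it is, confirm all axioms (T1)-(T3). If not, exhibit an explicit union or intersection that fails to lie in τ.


τ is NOT a topology on X.

Axiom (T1): ∅ ∈ τ? Yes; X ∈ τ? Yes.
Axiom (T2/T3): check pairwise unions and intersections of members of τ.
Counterexample for (T3): {charlie, delta, foxtrot} ∩ {charlie, echo, foxtrot} = {charlie, foxtrot} ∉ τ. Therefore τ is NOT a topology.


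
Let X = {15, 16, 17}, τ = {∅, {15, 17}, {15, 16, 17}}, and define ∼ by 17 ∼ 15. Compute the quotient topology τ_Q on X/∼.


X/∼ = {[15=17], [16]}; |τ_Q| = 3.

Equivalence classes: [15=17], [16].
Quotient map π: X → X/∼ sends 15 ↦ [15=17], 16 ↦ [16], 17 ↦ [15=17].
For each subset V ⊆ X/∼, compute π^{-1}(V) ⊆ X and check whether π^{-1}(V) ∈ τ. V is open in τ_Q iff π^{-1}(V) ∈ τ.
  V = {}: π^{-1}(V) = ∅ ∈ τ ✓.
  V = {[15=17]}: π^{-1}(V) = {15, 17} ∈ τ ✓.
  V = {[16]}: π^{-1}(V) = {16} ∉ τ ✗.
  V = {[15=17], [16]}: π^{-1}(V) = {15, 16, 17} ∈ τ ✓.
Open sets in the quotient: τ_Q = {{}, {[15=17]}, {[15=17], [16]}} (3 elements).


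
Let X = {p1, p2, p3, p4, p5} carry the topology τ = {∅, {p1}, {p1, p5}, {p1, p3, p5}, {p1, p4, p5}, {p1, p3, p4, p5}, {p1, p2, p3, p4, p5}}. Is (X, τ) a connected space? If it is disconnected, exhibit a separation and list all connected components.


(X, τ) is connected.

Find clopen sets (U ∈ τ with X ∖ U ∈ τ):
  U = ∅, X ∖ U = {p1, p2, p3, p4, p5} — both open, so U is clopen.
  U = {p1, p2, p3, p4, p5}, X ∖ U = ∅ — both open, so U is clopen.
Only trivial clopens (∅ and X) exist, so (X, τ) is connected.
Compute connected components by grouping points that agree on all clopens:
  component: {p1, p2, p3, p4, p5}


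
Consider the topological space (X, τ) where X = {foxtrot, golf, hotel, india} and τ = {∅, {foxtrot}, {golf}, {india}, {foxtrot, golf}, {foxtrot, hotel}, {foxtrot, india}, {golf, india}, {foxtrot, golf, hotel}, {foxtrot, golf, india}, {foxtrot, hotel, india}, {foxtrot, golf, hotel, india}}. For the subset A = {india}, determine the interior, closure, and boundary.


int(A) = {india}, cl(A) = {india}, ∂A = ∅.

Closed sets in (X, τ) are complements of opens:
  closed(X, τ) = {∅, {golf}, {hotel}, {india}, {foxtrot, hotel}, {golf, hotel}, {golf, india}, {hotel, india}, {foxtrot, golf, hotel}, {foxtrot, hotel, india}, {golf, hotel, india}, {foxtrot, golf, hotel, india}}.
int(A) = ⋃ {U ∈ τ : U ⊆ A}. Opens contained in A: ∅, {india}.
Taking the union of these: int(A) = {india}.
cl(A) = ⋂ {C closed : A ⊆ C}. Closed sets containing A: {india}, {golf, india}, {hotel, india}, {foxtrot, hotel, india}, {golf, hotel, india}, {foxtrot, golf, hotel, india}.
Intersecting these: cl(A) = {india}.
∂A = cl(A) ∖ int(A) = {india} ∖ {india} = ∅.


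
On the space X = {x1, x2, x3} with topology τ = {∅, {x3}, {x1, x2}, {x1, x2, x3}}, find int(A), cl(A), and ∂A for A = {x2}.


int(A) = ∅, cl(A) = {x1, x2}, ∂A = {x1, x2}.

Closed sets in (X, τ) are complements of opens:
  closed(X, τ) = {∅, {x3}, {x1, x2}, {x1, x2, x3}}.
int(A) = ⋃ {U ∈ τ : U ⊆ A}. Opens contained in A: ∅.
Taking the union of these: int(A) = ∅.
cl(A) = ⋂ {C closed : A ⊆ C}. Closed sets containing A: {x1, x2}, {x1, x2, x3}.
Intersecting these: cl(A) = {x1, x2}.
∂A = cl(A) ∖ int(A) = {x1, x2} ∖ ∅ = {x1, x2}.


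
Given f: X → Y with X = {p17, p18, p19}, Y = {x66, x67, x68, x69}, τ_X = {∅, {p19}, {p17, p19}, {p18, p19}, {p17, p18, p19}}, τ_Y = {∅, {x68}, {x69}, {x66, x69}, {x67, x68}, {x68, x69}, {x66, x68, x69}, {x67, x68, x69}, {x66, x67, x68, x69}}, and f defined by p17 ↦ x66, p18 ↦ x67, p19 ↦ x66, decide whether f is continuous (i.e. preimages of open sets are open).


f is NOT continuous.

Compute f^{-1}(U) for each U ∈ τ_Y:
  U = ∅: f^{-1}(U) = ∅ ∈ τ_X ✓.
  U = {x68}: f^{-1}(U) = ∅ ∈ τ_X ✓.
  U = {x69}: f^{-1}(U) = ∅ ∈ τ_X ✓.
  U = {x66, x69}: f^{-1}(U) = {p17, p19} ∈ τ_X ✓.
  U = {x67, x68}: f^{-1}(U) = {p18} ∉ τ_X ✗.
  U = {x68, x69}: f^{-1}(U) = ∅ ∈ τ_X ✓.
  U = {x66, x68, x69}: f^{-1}(U) = {p17, p19} ∈ τ_X ✓.
  U = {x67, x68, x69}: f^{-1}(U) = {p18} ∉ τ_X ✗.
  U = {x66, x67, x68, x69}: f^{-1}(U) = {p17, p18, p19} ∈ τ_X ✓.
Found U = {x67, x68} with f^{-1}(U) = {p18} not in τ_X. Therefore f is NOT continuous.


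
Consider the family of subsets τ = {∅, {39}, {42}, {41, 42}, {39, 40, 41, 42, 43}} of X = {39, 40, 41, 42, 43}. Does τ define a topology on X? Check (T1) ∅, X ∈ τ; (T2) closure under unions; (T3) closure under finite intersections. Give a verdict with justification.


τ is NOT a topology on X.

Axiom (T1): ∅ ∈ τ? Yes; X ∈ τ? Yes.
Axiom (T2/T3): check pairwise unions and intersections of members of τ.
Counterexample for (T2): {39} ∪ {42} = {39, 42} ∉ τ. Therefore τ is NOT a topology.


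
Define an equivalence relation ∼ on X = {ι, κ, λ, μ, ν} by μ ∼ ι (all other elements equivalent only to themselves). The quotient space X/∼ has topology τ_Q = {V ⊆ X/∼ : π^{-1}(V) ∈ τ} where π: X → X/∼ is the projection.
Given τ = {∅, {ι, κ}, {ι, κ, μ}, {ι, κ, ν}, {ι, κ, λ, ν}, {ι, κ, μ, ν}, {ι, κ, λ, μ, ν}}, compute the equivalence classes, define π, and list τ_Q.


X/∼ = {[ι=μ], [κ], [λ], [ν]}; |τ_Q| = 4.

Equivalence classes: [ι=μ], [κ], [λ], [ν].
Quotient map π: X → X/∼ sends ι ↦ [ι=μ], κ ↦ [κ], λ ↦ [λ], μ ↦ [ι=μ], ν ↦ [ν].
For each subset V ⊆ X/∼, compute π^{-1}(V) ⊆ X and check whether π^{-1}(V) ∈ τ. V is open in τ_Q iff π^{-1}(V) ∈ τ.
  V = {}: π^{-1}(V) = ∅ ∈ τ ✓.
  V = {[ι=μ]}: π^{-1}(V) = {ι, μ} ∉ τ ✗.
  V = {[κ]}: π^{-1}(V) = {κ} ∉ τ ✗.
  V = {[ι=μ], [κ]}: π^{-1}(V) = {ι, κ, μ} ∈ τ ✓.
  V = {[λ]}: π^{-1}(V) = {λ} ∉ τ ✗.
  V = {[ι=μ], [λ]}: π^{-1}(V) = {ι, λ, μ} ∉ τ ✗.
  V = {[κ], [λ]}: π^{-1}(V) = {κ, λ} ∉ τ ✗.
  V = {[ι=μ], [κ], [λ]}: π^{-1}(V) = {ι, κ, λ, μ} ∉ τ ✗.
  V = {[ν]}: π^{-1}(V) = {ν} ∉ τ ✗.
  V = {[ι=μ], [ν]}: π^{-1}(V) = {ι, μ, ν} ∉ τ ✗.
  V = {[κ], [ν]}: π^{-1}(V) = {κ, ν} ∉ τ ✗.
  V = {[ι=μ], [κ], [ν]}: π^{-1}(V) = {ι, κ, μ, ν} ∈ τ ✓.
  V = {[λ], [ν]}: π^{-1}(V) = {λ, ν} ∉ τ ✗.
  V = {[ι=μ], [λ], [ν]}: π^{-1}(V) = {ι, λ, μ, ν} ∉ τ ✗.
  V = {[κ], [λ], [ν]}: π^{-1}(V) = {κ, λ, ν} ∉ τ ✗.
  V = {[ι=μ], [κ], [λ], [ν]}: π^{-1}(V) = {ι, κ, λ, μ, ν} ∈ τ ✓.
Open sets in the quotient: τ_Q = {{}, {[ι=μ], [κ]}, {[ι=μ], [κ], [ν]}, {[ι=μ], [κ], [λ], [ν]}} (4 elements).


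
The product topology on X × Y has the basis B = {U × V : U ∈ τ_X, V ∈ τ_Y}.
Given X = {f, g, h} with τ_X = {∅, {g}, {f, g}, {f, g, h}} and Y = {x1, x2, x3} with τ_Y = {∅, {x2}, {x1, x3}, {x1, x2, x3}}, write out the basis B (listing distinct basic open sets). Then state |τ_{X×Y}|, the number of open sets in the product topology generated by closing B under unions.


Basis B = {∅ × ∅, {g} × {x2}, {f, g} × {x2}, {g} × {x1, x3}, {f, g, h} × {x2}, {g} × {x1, x2, x3}, {f, g} × {x1, x3}, {f, g} × {x1, x2, x3}, {f, g, h} × {x1, x3}, {f, g, h} × {x1, x2, x3}}; |τ_{X×Y}| = 16.

Enumerate products U × V with U ∈ τ_X, V ∈ τ_Y (deduplicated):
  ∅ × ∅ = {} (∅)
  {g} × {x2} = {(g,x2)}
  {f, g} × {x2} = {(f,x2), (g,x2)}
  {g} × {x1, x3} = {(g,x1), (g,x3)}
  {f, g, h} × {x2} = {(f,x2), (g,x2), (h,x2)}
  {g} × {x1, x2, x3} = {(g,x1), (g,x2), (g,x3)}
  {f, g} × {x1, x3} = {(f,x1), (f,x3), (g,x1), (g,x3)}
  {f, g} × {x1, x2, x3} = {(f,x1), (f,x2), (f,x3), (g,x1), (g,x2), (g,x3)}
  {f, g, h} × {x1, x3} = {(f,x1), (f,x3), (g,x1), (g,x3), (h,x1), (h,x3)}
  {f, g, h} × {x1, x2, x3} = {(f,x1), (f,x2), (f,x3), (g,x1), (g,x2), (g,x3), (h,x1), (h,x2), (h,x3)}
These 10 distinct sets form the basis B.
Close under arbitrary unions to get τ_{X×Y}; counting gives |τ_{X×Y}| = 16.


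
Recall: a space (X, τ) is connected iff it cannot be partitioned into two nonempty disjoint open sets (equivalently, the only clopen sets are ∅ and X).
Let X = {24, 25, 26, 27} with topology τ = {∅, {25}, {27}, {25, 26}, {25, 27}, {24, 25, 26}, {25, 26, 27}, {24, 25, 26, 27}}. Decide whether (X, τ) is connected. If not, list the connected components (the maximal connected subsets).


(X, τ) is disconnected; components = [{27}, {24, 25, 26}].

Find clopen sets (U ∈ τ with X ∖ U ∈ τ):
  U = ∅, X ∖ U = {24, 25, 26, 27} — both open, so U is clopen.
  U = {27}, X ∖ U = {24, 25, 26} — both open, so U is clopen.
  U = {24, 25, 26}, X ∖ U = {27} — both open, so U is clopen.
  U = {24, 25, 26, 27}, X ∖ U = ∅ — both open, so U is clopen.
Nontrivial clopen(s) exist: e.g. {27}. So (X, τ) is disconnected.
Compute connected components by grouping points that agree on all clopens:
  component: {27}
  component: {24, 25, 26}


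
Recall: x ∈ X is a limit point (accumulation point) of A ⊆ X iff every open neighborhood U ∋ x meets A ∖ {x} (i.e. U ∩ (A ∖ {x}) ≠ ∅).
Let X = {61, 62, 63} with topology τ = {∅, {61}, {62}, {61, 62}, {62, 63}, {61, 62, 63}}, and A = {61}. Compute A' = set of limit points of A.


A' = ∅

For each x ∈ X, list the open sets U ∈ τ with x ∈ U, then check whether U ∩ (A ∖ {x}) ≠ ∅ for every such U.
  x = 61: open {61} ∋ x has {61} ∩ (A ∖ {61}) = ∅, so x is NOT a limit point.
  x = 62: open {62} ∋ x has {62} ∩ (A ∖ {62}) = ∅, so x is NOT a limit point.
  x = 63: open {62, 63} ∋ x has {62, 63} ∩ (A ∖ {63}) = ∅, so x is NOT a limit point.
Collecting: A' = ∅.


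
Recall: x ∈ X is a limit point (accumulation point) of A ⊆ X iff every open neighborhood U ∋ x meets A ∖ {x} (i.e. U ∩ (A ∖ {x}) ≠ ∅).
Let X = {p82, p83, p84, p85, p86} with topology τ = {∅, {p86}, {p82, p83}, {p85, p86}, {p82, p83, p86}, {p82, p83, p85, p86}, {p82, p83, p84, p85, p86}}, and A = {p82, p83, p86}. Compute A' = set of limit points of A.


A' = {p82, p83, p84, p85}

For each x ∈ X, list the open sets U ∈ τ with x ∈ U, then check whether U ∩ (A ∖ {x}) ≠ ∅ for every such U.
  x = p82: opens ∋ x are {p82, p83}, {p82, p83, p86}, {p82, p83, p85, p86}, {p82, p83, p84, p85, p86}; each meets A ∖ {p82}, so x IS a limit point.
  x = p83: opens ∋ x are {p82, p83}, {p82, p83, p86}, {p82, p83, p85, p86}, {p82, p83, p84, p85, p86}; each meets A ∖ {p83}, so x IS a limit point.
  x = p84: opens ∋ x are {p82, p83, p84, p85, p86}; each meets A ∖ {p84}, so x IS a limit point.
  x = p85: opens ∋ x are {p85, p86}, {p82, p83, p85, p86}, {p82, p83, p84, p85, p86}; each meets A ∖ {p85}, so x IS a limit point.
  x = p86: open {p86} ∋ x has {p86} ∩ (A ∖ {p86}) = ∅, so x is NOT a limit point.
Collecting: A' = {p82, p83, p84, p85}.


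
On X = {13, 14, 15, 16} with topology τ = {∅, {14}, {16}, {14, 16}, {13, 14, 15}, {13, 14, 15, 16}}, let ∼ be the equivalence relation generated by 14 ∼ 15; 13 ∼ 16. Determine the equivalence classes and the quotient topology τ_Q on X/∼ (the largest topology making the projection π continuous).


X/∼ = {[13=16], [14=15]}; |τ_Q| = 2.

Equivalence classes: [13=16], [14=15].
Quotient map π: X → X/∼ sends 13 ↦ [13=16], 14 ↦ [14=15], 15 ↦ [14=15], 16 ↦ [13=16].
For each subset V ⊆ X/∼, compute π^{-1}(V) ⊆ X and check whether π^{-1}(V) ∈ τ. V is open in τ_Q iff π^{-1}(V) ∈ τ.
  V = {}: π^{-1}(V) = ∅ ∈ τ ✓.
  V = {[13=16]}: π^{-1}(V) = {13, 16} ∉ τ ✗.
  V = {[14=15]}: π^{-1}(V) = {14, 15} ∉ τ ✗.
  V = {[13=16], [14=15]}: π^{-1}(V) = {13, 14, 15, 16} ∈ τ ✓.
Open sets in the quotient: τ_Q = {{}, {[13=16], [14=15]}} (2 elements).


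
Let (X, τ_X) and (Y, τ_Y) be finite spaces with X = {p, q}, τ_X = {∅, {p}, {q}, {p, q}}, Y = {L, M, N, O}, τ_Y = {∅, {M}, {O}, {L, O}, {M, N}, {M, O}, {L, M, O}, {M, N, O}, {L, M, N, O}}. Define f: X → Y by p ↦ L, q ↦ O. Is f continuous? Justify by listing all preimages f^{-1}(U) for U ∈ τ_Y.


f IS continuous.

Compute f^{-1}(U) for each U ∈ τ_Y:
  U = ∅: f^{-1}(U) = ∅ ∈ τ_X ✓.
  U = {M}: f^{-1}(U) = ∅ ∈ τ_X ✓.
  U = {O}: f^{-1}(U) = {q} ∈ τ_X ✓.
  U = {L, O}: f^{-1}(U) = {p, q} ∈ τ_X ✓.
  U = {M, N}: f^{-1}(U) = ∅ ∈ τ_X ✓.
  U = {M, O}: f^{-1}(U) = {q} ∈ τ_X ✓.
  U = {L, M, O}: f^{-1}(U) = {p, q} ∈ τ_X ✓.
  U = {M, N, O}: f^{-1}(U) = {q} ∈ τ_X ✓.
  U = {L, M, N, O}: f^{-1}(U) = {p, q} ∈ τ_X ✓.
Every preimage lies in τ_X, so f IS continuous.


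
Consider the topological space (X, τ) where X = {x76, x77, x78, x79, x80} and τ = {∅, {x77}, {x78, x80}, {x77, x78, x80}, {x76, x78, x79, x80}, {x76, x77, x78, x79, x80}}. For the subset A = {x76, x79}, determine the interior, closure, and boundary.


int(A) = ∅, cl(A) = {x76, x79}, ∂A = {x76, x79}.

Closed sets in (X, τ) are complements of opens:
  closed(X, τ) = {∅, {x77}, {x76, x79}, {x76, x77, x79}, {x76, x78, x79, x80}, {x76, x77, x78, x79, x80}}.
int(A) = ⋃ {U ∈ τ : U ⊆ A}. Opens contained in A: ∅.
Taking the union of these: int(A) = ∅.
cl(A) = ⋂ {C closed : A ⊆ C}. Closed sets containing A: {x76, x79}, {x76, x77, x79}, {x76, x78, x79, x80}, {x76, x77, x78, x79, x80}.
Intersecting these: cl(A) = {x76, x79}.
∂A = cl(A) ∖ int(A) = {x76, x79} ∖ ∅ = {x76, x79}.


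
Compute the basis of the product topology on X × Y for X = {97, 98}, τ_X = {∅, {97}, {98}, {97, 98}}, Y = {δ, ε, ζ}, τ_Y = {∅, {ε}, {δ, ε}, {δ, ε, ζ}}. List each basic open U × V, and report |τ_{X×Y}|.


Basis B = {∅ × ∅, {97} × {ε}, {98} × {ε}, {97} × {δ, ε}, {97, 98} × {ε}, {98} × {δ, ε}, {97} × {δ, ε, ζ}, {98} × {δ, ε, ζ}, {97, 98} × {δ, ε}, {97, 98} × {δ, ε, ζ}}; |τ_{X×Y}| = 16.

Enumerate products U × V with U ∈ τ_X, V ∈ τ_Y (deduplicated):
  ∅ × ∅ = {} (∅)
  {97} × {ε} = {(97,ε)}
  {98} × {ε} = {(98,ε)}
  {97} × {δ, ε} = {(97,δ), (97,ε)}
  {97, 98} × {ε} = {(97,ε), (98,ε)}
  {98} × {δ, ε} = {(98,δ), (98,ε)}
  {97} × {δ, ε, ζ} = {(97,δ), (97,ε), (97,ζ)}
  {98} × {δ, ε, ζ} = {(98,δ), (98,ε), (98,ζ)}
  {97, 98} × {δ, ε} = {(97,δ), (97,ε), (98,δ), (98,ε)}
  {97, 98} × {δ, ε, ζ} = {(97,δ), (97,ε), (97,ζ), (98,δ), (98,ε), (98,ζ)}
These 10 distinct sets form the basis B.
Close under arbitrary unions to get τ_{X×Y}; counting gives |τ_{X×Y}| = 16.


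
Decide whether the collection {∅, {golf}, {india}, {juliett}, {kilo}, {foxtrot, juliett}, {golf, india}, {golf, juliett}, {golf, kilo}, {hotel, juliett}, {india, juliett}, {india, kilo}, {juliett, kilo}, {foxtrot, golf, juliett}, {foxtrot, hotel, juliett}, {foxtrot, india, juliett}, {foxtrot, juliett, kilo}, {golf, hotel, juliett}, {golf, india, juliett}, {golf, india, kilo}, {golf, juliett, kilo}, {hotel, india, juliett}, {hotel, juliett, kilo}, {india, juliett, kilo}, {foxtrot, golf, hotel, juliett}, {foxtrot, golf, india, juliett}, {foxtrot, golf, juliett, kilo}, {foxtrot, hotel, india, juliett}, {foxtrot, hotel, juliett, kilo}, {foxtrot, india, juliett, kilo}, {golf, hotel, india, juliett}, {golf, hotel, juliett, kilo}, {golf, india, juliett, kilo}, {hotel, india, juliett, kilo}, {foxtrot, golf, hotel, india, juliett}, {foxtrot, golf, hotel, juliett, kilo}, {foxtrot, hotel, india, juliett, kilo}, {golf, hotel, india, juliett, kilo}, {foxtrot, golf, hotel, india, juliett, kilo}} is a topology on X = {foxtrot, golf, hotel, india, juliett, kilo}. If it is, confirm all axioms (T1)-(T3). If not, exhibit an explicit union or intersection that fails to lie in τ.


τ is NOT a topology on X.

Axiom (T1): ∅ ∈ τ? Yes; X ∈ τ? Yes.
Axiom (T2/T3): check pairwise unions and intersections of members of τ.
Counterexample for (T2): {golf} ∪ {foxtrot, india, juliett, kilo} = {foxtrot, golf, india, juliett, kilo} ∉ τ. Therefore τ is NOT a topology.


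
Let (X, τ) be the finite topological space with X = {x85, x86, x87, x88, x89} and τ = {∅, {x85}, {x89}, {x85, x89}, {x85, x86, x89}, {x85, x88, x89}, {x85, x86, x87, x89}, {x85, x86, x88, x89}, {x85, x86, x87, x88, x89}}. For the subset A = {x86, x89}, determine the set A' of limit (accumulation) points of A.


A' = {x86, x87, x88}

For each x ∈ X, list the open sets U ∈ τ with x ∈ U, then check whether U ∩ (A ∖ {x}) ≠ ∅ for every such U.
  x = x85: open {x85} ∋ x has {x85} ∩ (A ∖ {x85}) = ∅, so x is NOT a limit point.
  x = x86: opens ∋ x are {x85, x86, x89}, {x85, x86, x87, x89}, {x85, x86, x88, x89}, {x85, x86, x87, x88, x89}; each meets A ∖ {x86}, so x IS a limit point.
  x = x87: opens ∋ x are {x85, x86, x87, x89}, {x85, x86, x87, x88, x89}; each meets A ∖ {x87}, so x IS a limit point.
  x = x88: opens ∋ x are {x85, x88, x89}, {x85, x86, x88, x89}, {x85, x86, x87, x88, x89}; each meets A ∖ {x88}, so x IS a limit point.
  x = x89: open {x89} ∋ x has {x89} ∩ (A ∖ {x89}) = ∅, so x is NOT a limit point.
Collecting: A' = {x86, x87, x88}.
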